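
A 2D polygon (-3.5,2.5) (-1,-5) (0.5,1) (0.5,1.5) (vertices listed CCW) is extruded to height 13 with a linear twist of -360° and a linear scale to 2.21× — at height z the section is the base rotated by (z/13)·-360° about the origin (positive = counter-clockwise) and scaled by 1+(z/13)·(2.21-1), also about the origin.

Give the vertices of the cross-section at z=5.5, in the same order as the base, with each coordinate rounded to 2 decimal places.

Cross-section at z=5.5: (6.44,-0.89) (-2.17,7.40) (0.03,-1.69) (0.38,-2.36)

t = z/height = 5.5/13 = 0.423077
s = 1 + (scale-1)·z/height = 1 + (2.21-1)·5.5/13 = 1.511923
θ = twist·z/height = -360°·5.5/13 = -152.3077° = -2.658271 rad
cos θ = -0.885456, sin θ = -0.464723 (intermediates below are computed at full precision and shown rounded to 5 d.p.)
v1: (-3.5,2.5) → rotate → (4.26090,-0.58711) → ×s → (6.44216,-0.88766) → (6.44,-0.89)
v2: (-1,-5) → rotate → (-1.43816,4.89200) → ×s → (-2.17439,7.39633) → (-2.17,7.40)
v3: (0.5,1) → rotate → (0.02200,-1.11782) → ×s → (0.03325,-1.69005) → (0.03,-1.69)
v4: (0.5,1.5) → rotate → (0.25436,-1.56055) → ×s → (0.38457,-2.35942) → (0.38,-2.36)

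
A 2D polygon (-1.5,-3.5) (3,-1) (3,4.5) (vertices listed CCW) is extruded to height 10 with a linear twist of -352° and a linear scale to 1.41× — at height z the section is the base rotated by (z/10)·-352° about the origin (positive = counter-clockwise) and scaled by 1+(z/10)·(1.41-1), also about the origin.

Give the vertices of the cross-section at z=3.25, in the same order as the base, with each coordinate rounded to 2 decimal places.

t = z/height = 3.25/10 = 0.325
s = 1 + (scale-1)·z/height = 1 + (1.41-1)·3.25/10 = 1.133250
θ = twist·z/height = -352°·3.25/10 = -114.4000° = -1.996657 rad
cos θ = -0.413104, sin θ = -0.910684 (intermediates below are computed at full precision and shown rounded to 5 d.p.)
v1: (-1.5,-3.5) → rotate → (-2.56774,2.81189) → ×s → (-2.90989,3.18658) → (-2.91,3.19)
v2: (3,-1) → rotate → (-2.15000,-2.31895) → ×s → (-2.43648,-2.62795) → (-2.44,-2.63)
v3: (3,4.5) → rotate → (2.85876,-4.59102) → ×s → (3.23969,-5.20277) → (3.24,-5.20)

Cross-section at z=3.25: (-2.91,3.19) (-2.44,-2.63) (3.24,-5.20)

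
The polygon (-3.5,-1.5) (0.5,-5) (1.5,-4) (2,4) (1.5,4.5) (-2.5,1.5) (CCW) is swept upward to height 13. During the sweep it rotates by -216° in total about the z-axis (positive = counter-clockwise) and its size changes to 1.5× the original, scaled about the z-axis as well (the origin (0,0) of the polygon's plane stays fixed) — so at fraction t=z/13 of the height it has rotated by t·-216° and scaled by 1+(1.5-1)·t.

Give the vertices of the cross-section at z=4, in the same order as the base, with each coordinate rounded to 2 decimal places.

t = z/height = 4/13 = 0.307692
s = 1 + (scale-1)·z/height = 1 + (1.5-1)·4/13 = 1.153846
θ = twist·z/height = -216°·4/13 = -66.4615° = -1.159973 rad
cos θ = 0.399365, sin θ = -0.916792 (intermediates below are computed at full precision and shown rounded to 5 d.p.)
v1: (-3.5,-1.5) → rotate → (-2.77296,2.60973) → ×s → (-3.19957,3.01122) → (-3.20,3.01)
v2: (0.5,-5) → rotate → (-4.38428,-2.45522) → ×s → (-5.05878,-2.83295) → (-5.06,-2.83)
v3: (1.5,-4) → rotate → (-3.06812,-2.97265) → ×s → (-3.54014,-3.42998) → (-3.54,-3.43)
v4: (2,4) → rotate → (4.46590,-0.23613) → ×s → (5.15296,-0.27245) → (5.15,-0.27)
v5: (1.5,4.5) → rotate → (4.72461,0.42195) → ×s → (5.45148,0.48687) → (5.45,0.49)
v6: (-2.5,1.5) → rotate → (0.37678,2.89103) → ×s → (0.43474,3.33580) → (0.43,3.34)

Cross-section at z=4: (-3.20,3.01) (-5.06,-2.83) (-3.54,-3.43) (5.15,-0.27) (5.45,0.49) (0.43,3.34)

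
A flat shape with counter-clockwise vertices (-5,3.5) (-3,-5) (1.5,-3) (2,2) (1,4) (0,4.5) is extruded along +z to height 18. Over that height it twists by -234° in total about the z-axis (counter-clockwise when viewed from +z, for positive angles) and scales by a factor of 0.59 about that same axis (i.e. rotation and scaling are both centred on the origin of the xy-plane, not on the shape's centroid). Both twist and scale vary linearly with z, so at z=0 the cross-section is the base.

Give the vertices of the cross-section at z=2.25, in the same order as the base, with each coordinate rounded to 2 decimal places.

Cross-section at z=2.25: (-2.52,5.22) (-4.80,-2.75) (-0.15,-3.18) (2.58,0.73) (2.68,2.85) (2.09,3.73)

t = z/height = 2.25/18 = 0.125
s = 1 + (scale-1)·z/height = 1 + (0.59-1)·2.25/18 = 0.948750
θ = twist·z/height = -234°·2.25/18 = -29.2500° = -0.510509 rad
cos θ = 0.872496, sin θ = -0.488621 (intermediates below are computed at full precision and shown rounded to 5 d.p.)
v1: (-5,3.5) → rotate → (-2.65231,5.49684) → ×s → (-2.51638,5.21513) → (-2.52,5.22)
v2: (-3,-5) → rotate → (-5.06059,-2.89662) → ×s → (-4.80124,-2.74816) → (-4.80,-2.75)
v3: (1.5,-3) → rotate → (-0.15712,-3.35042) → ×s → (-0.14907,-3.17871) → (-0.15,-3.18)
v4: (2,2) → rotate → (2.72223,0.76775) → ×s → (2.58272,0.72840) → (2.58,0.73)
v5: (1,4) → rotate → (2.82698,3.00136) → ×s → (2.68210,2.84754) → (2.68,2.85)
v6: (0,4.5) → rotate → (2.19880,3.92623) → ×s → (2.08611,3.72501) → (2.09,3.73)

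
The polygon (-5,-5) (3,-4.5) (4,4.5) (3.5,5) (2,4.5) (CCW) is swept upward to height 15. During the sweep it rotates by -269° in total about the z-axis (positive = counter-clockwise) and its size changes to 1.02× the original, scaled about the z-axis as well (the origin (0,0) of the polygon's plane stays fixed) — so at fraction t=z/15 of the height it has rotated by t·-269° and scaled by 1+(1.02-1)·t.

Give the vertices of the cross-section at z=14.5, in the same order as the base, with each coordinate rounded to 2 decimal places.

t = z/height = 14.5/15 = 0.966667
s = 1 + (scale-1)·z/height = 1 + (1.02-1)·14.5/15 = 1.019333
θ = twist·z/height = -269°·14.5/15 = -260.0333° = -4.538438 rad
cos θ = -0.173075, sin θ = 0.984909 (intermediates below are computed at full precision and shown rounded to 5 d.p.)
v1: (-5,-5) → rotate → (5.78992,-4.05917) → ×s → (5.90186,-4.13764) → (5.90,-4.14)
v2: (3,-4.5) → rotate → (3.91286,3.73356) → ×s → (3.98851,3.80575) → (3.99,3.81)
v3: (4,4.5) → rotate → (-5.12439,3.16080) → ×s → (-5.22346,3.22190) → (-5.22,3.22)
v4: (3.5,5) → rotate → (-5.53031,2.58180) → ×s → (-5.63723,2.63172) → (-5.64,2.63)
v5: (2,4.5) → rotate → (-4.77824,1.19098) → ×s → (-4.87062,1.21400) → (-4.87,1.21)

Cross-section at z=14.5: (5.90,-4.14) (3.99,3.81) (-5.22,3.22) (-5.64,2.63) (-4.87,1.21)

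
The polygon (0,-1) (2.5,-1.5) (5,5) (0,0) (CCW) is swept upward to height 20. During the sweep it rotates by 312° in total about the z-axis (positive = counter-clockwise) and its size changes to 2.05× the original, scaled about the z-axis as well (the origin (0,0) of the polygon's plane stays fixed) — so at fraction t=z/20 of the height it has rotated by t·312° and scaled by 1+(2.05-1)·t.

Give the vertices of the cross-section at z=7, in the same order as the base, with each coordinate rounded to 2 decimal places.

t = z/height = 7/20 = 0.35
s = 1 + (scale-1)·z/height = 1 + (2.05-1)·7/20 = 1.367500
θ = twist·z/height = 312°·7/20 = 109.2000° = 1.905900 rad
cos θ = -0.328867, sin θ = 0.944376 (intermediates below are computed at full precision and shown rounded to 5 d.p.)
v1: (0,-1) → rotate → (0.94438,0.32887) → ×s → (1.29143,0.44973) → (1.29,0.45)
v2: (2.5,-1.5) → rotate → (0.59440,2.85424) → ×s → (0.81284,3.90317) → (0.81,3.90)
v3: (5,5) → rotate → (-6.36622,3.07755) → ×s → (-8.70580,4.20855) → (-8.71,4.21)
v4: (0,0) → rotate → (0.00000,0.00000) → ×s → (0.00000,0.00000) → (0.00,0.00)

Cross-section at z=7: (1.29,0.45) (0.81,3.90) (-8.71,4.21) (0.00,0.00)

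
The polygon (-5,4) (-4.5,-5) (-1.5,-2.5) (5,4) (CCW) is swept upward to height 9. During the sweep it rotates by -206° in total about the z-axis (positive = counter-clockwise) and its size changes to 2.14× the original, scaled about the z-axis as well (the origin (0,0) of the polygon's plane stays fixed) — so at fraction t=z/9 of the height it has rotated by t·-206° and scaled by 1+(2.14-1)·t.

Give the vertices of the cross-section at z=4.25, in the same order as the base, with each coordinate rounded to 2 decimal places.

Cross-section at z=4.25: (7.08,6.85) (-6.75,7.84) (-3.52,2.78) (5.13,-8.41)

t = z/height = 4.25/9 = 0.472222
s = 1 + (scale-1)·z/height = 1 + (2.14-1)·4.25/9 = 1.538333
θ = twist·z/height = -206°·4.25/9 = -97.2778° = -1.697818 rad
cos θ = -0.126680, sin θ = -0.991944 (intermediates below are computed at full precision and shown rounded to 5 d.p.)
v1: (-5,4) → rotate → (4.60117,4.45300) → ×s → (7.07814,6.85020) → (7.08,6.85)
v2: (-4.5,-5) → rotate → (-4.38966,5.09715) → ×s → (-6.75276,7.84111) → (-6.75,7.84)
v3: (-1.5,-2.5) → rotate → (-2.28984,1.80462) → ×s → (-3.52254,2.77610) → (-3.52,2.78)
v4: (5,4) → rotate → (3.33438,-5.46644) → ×s → (5.12938,-8.40920) → (5.13,-8.41)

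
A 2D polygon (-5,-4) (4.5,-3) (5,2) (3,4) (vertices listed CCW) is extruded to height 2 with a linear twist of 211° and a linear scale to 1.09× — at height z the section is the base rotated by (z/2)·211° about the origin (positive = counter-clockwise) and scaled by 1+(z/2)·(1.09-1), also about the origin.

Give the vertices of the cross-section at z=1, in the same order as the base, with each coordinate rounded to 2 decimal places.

t = z/height = 1/2 = 0.5
s = 1 + (scale-1)·z/height = 1 + (1.09-1)·1/2 = 1.045000
θ = twist·z/height = 211°·1/2 = 105.5000° = 1.841322 rad
cos θ = -0.267238, sin θ = 0.963630 (intermediates below are computed at full precision and shown rounded to 5 d.p.)
v1: (-5,-4) → rotate → (5.19071,-3.74920) → ×s → (5.42430,-3.91791) → (5.42,-3.92)
v2: (4.5,-3) → rotate → (1.68832,5.13805) → ×s → (1.76429,5.36926) → (1.76,5.37)
v3: (5,2) → rotate → (-3.26345,4.28368) → ×s → (-3.41031,4.47644) → (-3.41,4.48)
v4: (3,4) → rotate → (-4.65624,1.82194) → ×s → (-4.86577,1.90393) → (-4.87,1.90)

Cross-section at z=1: (5.42,-3.92) (1.76,5.37) (-3.41,4.48) (-4.87,1.90)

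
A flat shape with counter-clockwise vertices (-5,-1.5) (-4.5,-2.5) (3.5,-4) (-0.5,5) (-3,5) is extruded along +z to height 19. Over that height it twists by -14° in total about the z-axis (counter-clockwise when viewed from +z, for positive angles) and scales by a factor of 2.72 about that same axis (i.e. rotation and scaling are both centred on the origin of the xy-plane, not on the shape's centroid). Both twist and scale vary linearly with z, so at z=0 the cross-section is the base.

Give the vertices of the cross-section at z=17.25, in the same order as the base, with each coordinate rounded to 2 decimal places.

Cross-section at z=17.25: (-13.34,-0.93) (-12.65,-3.71) (6.49,-11.97) (1.57,12.78) (-4.68,14.18)

t = z/height = 17.25/19 = 0.907895
s = 1 + (scale-1)·z/height = 1 + (2.72-1)·17.25/19 = 2.561579
θ = twist·z/height = -14°·17.25/19 = -12.7105° = -0.221841 rad
cos θ = 0.975494, sin θ = -0.220025 (intermediates below are computed at full precision and shown rounded to 5 d.p.)
v1: (-5,-1.5) → rotate → (-5.20751,-0.36311) → ×s → (-13.33944,-0.93015) → (-13.34,-0.93)
v2: (-4.5,-2.5) → rotate → (-4.93979,-1.44862) → ×s → (-12.65365,-3.71076) → (-12.65,-3.71)
v3: (3.5,-4) → rotate → (2.53413,-4.67207) → ×s → (6.49137,-11.96786) → (6.49,-11.97)
v4: (-0.5,5) → rotate → (0.61238,4.98748) → ×s → (1.56866,12.77583) → (1.57,12.78)
v5: (-3,5) → rotate → (-1.82636,5.53755) → ×s → (-4.67835,14.18486) → (-4.68,14.18)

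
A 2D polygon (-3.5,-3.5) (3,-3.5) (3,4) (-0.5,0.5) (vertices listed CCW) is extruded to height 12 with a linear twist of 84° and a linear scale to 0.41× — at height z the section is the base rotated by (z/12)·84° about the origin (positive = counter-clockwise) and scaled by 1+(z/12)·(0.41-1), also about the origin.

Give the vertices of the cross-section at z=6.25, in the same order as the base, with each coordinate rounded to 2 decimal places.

t = z/height = 6.25/12 = 0.520833
s = 1 + (scale-1)·z/height = 1 + (0.41-1)·6.25/12 = 0.692708
θ = twist·z/height = 84°·6.25/12 = 43.7500° = 0.763582 rad
cos θ = 0.722364, sin θ = 0.691513 (intermediates below are computed at full precision and shown rounded to 5 d.p.)
v1: (-3.5,-3.5) → rotate → (-0.10798,-4.94857) → ×s → (-0.07480,-3.42792) → (-0.07,-3.43)
v2: (3,-3.5) → rotate → (4.58739,-0.45373) → ×s → (3.17772,-0.31431) → (3.18,-0.31)
v3: (3,4) → rotate → (-0.59896,4.96400) → ×s → (-0.41490,3.43860) → (-0.41,3.44)
v4: (-0.5,0.5) → rotate → (-0.70694,0.01543) → ×s → (-0.48970,0.01069) → (-0.49,0.01)

Cross-section at z=6.25: (-0.07,-3.43) (3.18,-0.31) (-0.41,3.44) (-0.49,0.01)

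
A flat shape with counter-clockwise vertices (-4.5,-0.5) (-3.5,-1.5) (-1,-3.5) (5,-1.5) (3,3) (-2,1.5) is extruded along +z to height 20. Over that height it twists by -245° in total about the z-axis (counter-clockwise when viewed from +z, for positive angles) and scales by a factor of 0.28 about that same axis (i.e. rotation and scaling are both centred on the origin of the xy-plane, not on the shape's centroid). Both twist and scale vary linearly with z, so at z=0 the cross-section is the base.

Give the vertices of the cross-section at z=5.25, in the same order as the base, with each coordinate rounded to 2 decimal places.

t = z/height = 5.25/20 = 0.2625
s = 1 + (scale-1)·z/height = 1 + (0.28-1)·5.25/20 = 0.811000
θ = twist·z/height = -245°·5.25/20 = -64.3125° = -1.122465 rad
cos θ = 0.433462, sin θ = -0.901172 (intermediates below are computed at full precision and shown rounded to 5 d.p.)
v1: (-4.5,-0.5) → rotate → (-2.40117,3.83854) → ×s → (-1.94735,3.11306) → (-1.95,3.11)
v2: (-3.5,-1.5) → rotate → (-2.86888,2.50391) → ×s → (-2.32666,2.03067) → (-2.33,2.03)
v3: (-1,-3.5) → rotate → (-3.58756,-0.61595) → ×s → (-2.90951,-0.49953) → (-2.91,-0.50)
v4: (5,-1.5) → rotate → (0.81556,-5.15605) → ×s → (0.66142,-4.18156) → (0.66,-4.18)
v5: (3,3) → rotate → (4.00390,-1.40313) → ×s → (3.24716,-1.13794) → (3.25,-1.14)
v6: (-2,1.5) → rotate → (0.48483,2.45254) → ×s → (0.39320,1.98901) → (0.39,1.99)

Cross-section at z=5.25: (-1.95,3.11) (-2.33,2.03) (-2.91,-0.50) (0.66,-4.18) (3.25,-1.14) (0.39,1.99)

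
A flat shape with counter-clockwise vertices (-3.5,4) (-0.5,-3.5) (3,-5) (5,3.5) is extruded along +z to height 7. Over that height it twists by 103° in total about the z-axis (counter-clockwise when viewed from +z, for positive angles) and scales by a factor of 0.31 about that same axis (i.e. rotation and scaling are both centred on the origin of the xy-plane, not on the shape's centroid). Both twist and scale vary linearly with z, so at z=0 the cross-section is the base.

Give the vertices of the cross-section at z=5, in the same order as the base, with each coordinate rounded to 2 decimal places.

t = z/height = 5/7 = 0.714286
s = 1 + (scale-1)·z/height = 1 + (0.31-1)·5/7 = 0.507143
θ = twist·z/height = 103°·5/7 = 73.5714° = 1.284064 rad
cos θ = 0.282820, sin θ = 0.959173 (intermediates below are computed at full precision and shown rounded to 5 d.p.)
v1: (-3.5,4) → rotate → (-4.82656,-2.22583) → ×s → (-2.44776,-1.12881) → (-2.45,-1.13)
v2: (-0.5,-3.5) → rotate → (3.21570,-1.46946) → ×s → (1.63082,-0.74522) → (1.63,-0.75)
v3: (3,-5) → rotate → (5.64432,1.46342) → ×s → (2.86248,0.74216) → (2.86,0.74)
v4: (5,3.5) → rotate → (-1.94301,5.78573) → ×s → (-0.98538,2.93419) → (-0.99,2.93)

Cross-section at z=5: (-2.45,-1.13) (1.63,-0.75) (2.86,0.74) (-0.99,2.93)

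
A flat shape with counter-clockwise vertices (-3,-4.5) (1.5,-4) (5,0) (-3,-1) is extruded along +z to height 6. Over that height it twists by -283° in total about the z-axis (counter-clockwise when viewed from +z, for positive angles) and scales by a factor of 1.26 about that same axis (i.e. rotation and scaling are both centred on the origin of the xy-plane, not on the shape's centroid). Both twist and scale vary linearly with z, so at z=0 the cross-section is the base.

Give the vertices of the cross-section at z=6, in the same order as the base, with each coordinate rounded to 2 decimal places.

Cross-section at z=6: (4.67,-4.96) (5.34,0.71) (1.42,6.14) (0.38,-3.97)

t = z/height = 6/6 = 1
s = 1 + (scale-1)·z/height = 1 + (1.26-1)·6/6 = 1.260000
θ = twist·z/height = -283°·6/6 = -283.0000° = -4.939282 rad
cos θ = 0.224951, sin θ = 0.974370 (intermediates below are computed at full precision and shown rounded to 5 d.p.)
v1: (-3,-4.5) → rotate → (3.70981,-3.93539) → ×s → (4.67436,-4.95859) → (4.67,-4.96)
v2: (1.5,-4) → rotate → (4.23491,0.56175) → ×s → (5.33598,0.70781) → (5.34,0.71)
v3: (5,0) → rotate → (1.12476,4.87185) → ×s → (1.41719,6.13853) → (1.42,6.14)
v4: (-3,-1) → rotate → (0.29952,-3.14806) → ×s → (0.37739,-3.96656) → (0.38,-3.97)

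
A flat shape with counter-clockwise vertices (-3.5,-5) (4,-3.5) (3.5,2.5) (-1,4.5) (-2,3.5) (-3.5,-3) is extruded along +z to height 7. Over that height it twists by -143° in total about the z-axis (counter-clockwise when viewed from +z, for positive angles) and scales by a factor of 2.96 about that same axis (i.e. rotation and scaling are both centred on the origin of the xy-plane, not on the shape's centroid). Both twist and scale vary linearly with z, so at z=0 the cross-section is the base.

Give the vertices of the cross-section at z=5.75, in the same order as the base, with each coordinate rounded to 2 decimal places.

t = z/height = 5.75/7 = 0.821429
s = 1 + (scale-1)·z/height = 1 + (2.96-1)·5.75/7 = 2.610000
θ = twist·z/height = -143°·5.75/7 = -117.4643° = -2.050139 rad
cos θ = -0.461196, sin θ = -0.887298 (intermediates below are computed at full precision and shown rounded to 5 d.p.)
v1: (-3.5,-5) → rotate → (-2.82231,5.41152) → ×s → (-7.36622,14.12407) → (-7.37,14.12)
v2: (4,-3.5) → rotate → (-4.95033,-1.93501) → ×s → (-12.92035,-5.05037) → (-12.92,-5.05)
v3: (3.5,2.5) → rotate → (0.60406,-4.25853) → ×s → (1.57660,-11.11477) → (1.58,-11.11)
v4: (-1,4.5) → rotate → (4.45404,-1.18808) → ×s → (11.62504,-3.10089) → (11.63,-3.10)
v5: (-2,3.5) → rotate → (4.02794,0.16041) → ×s → (10.51291,0.41868) → (10.51,0.42)
v6: (-3.5,-3) → rotate → (-1.04771,4.48913) → ×s → (-2.73453,11.71663) → (-2.73,11.72)

Cross-section at z=5.75: (-7.37,14.12) (-12.92,-5.05) (1.58,-11.11) (11.63,-3.10) (10.51,0.42) (-2.73,11.72)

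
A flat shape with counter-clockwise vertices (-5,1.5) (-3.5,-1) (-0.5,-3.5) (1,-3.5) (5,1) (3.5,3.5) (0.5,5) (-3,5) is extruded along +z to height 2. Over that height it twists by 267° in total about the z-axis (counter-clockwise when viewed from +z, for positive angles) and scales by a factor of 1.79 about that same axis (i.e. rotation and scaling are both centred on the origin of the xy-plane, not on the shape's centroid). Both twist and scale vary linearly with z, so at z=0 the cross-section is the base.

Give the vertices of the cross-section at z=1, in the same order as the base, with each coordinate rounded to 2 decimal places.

Cross-section at z=1: (3.28,-6.50) (4.37,-2.58) (4.02,2.85) (2.58,4.37) (-5.81,4.10) (-6.90,0.18) (-5.54,-4.30) (-2.18,-7.84)

t = z/height = 1/2 = 0.5
s = 1 + (scale-1)·z/height = 1 + (1.79-1)·1/2 = 1.395000
θ = twist·z/height = 267°·1/2 = 133.5000° = 2.330015 rad
cos θ = -0.688355, sin θ = 0.725374 (intermediates below are computed at full precision and shown rounded to 5 d.p.)
v1: (-5,1.5) → rotate → (2.35371,-4.65940) → ×s → (3.28343,-6.49987) → (3.28,-6.50)
v2: (-3.5,-1) → rotate → (3.13462,-1.85046) → ×s → (4.37279,-2.58139) → (4.37,-2.58)
v3: (-0.5,-3.5) → rotate → (2.88299,2.04655) → ×s → (4.02177,2.85494) → (4.02,2.85)
v4: (1,-3.5) → rotate → (1.85046,3.13462) → ×s → (2.58139,4.37279) → (2.58,4.37)
v5: (5,1) → rotate → (-4.16715,2.93852) → ×s → (-5.81317,4.09923) → (-5.81,4.10)
v6: (3.5,3.5) → rotate → (-4.94805,0.12957) → ×s → (-6.90253,0.18075) → (-6.90,0.18)
v7: (0.5,5) → rotate → (-3.97105,-3.07909) → ×s → (-5.53961,-4.29532) → (-5.54,-4.30)
v8: (-3,5) → rotate → (-1.56181,-5.61790) → ×s → (-2.17872,-7.83696) → (-2.18,-7.84)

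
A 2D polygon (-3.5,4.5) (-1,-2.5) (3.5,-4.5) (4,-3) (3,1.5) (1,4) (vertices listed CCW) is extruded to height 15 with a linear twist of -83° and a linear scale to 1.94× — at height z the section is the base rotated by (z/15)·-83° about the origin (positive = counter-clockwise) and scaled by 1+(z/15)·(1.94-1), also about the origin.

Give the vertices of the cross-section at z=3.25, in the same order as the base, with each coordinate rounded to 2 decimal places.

Cross-section at z=3.25: (-2.33,6.45) (-2.07,-2.49) (2.33,-6.45) (3.46,-4.92) (3.99,0.60) (2.63,4.21)

t = z/height = 3.25/15 = 0.216667
s = 1 + (scale-1)·z/height = 1 + (1.94-1)·3.25/15 = 1.203667
θ = twist·z/height = -83°·3.25/15 = -17.9833° = -0.313868 rad
cos θ = 0.951146, sin θ = -0.308740 (intermediates below are computed at full precision and shown rounded to 5 d.p.)
v1: (-3.5,4.5) → rotate → (-1.93968,5.36075) → ×s → (-2.33473,6.45256) → (-2.33,6.45)
v2: (-1,-2.5) → rotate → (-1.72300,-2.06913) → ×s → (-2.07391,-2.49054) → (-2.07,-2.49)
v3: (3.5,-4.5) → rotate → (1.93968,-5.36075) → ×s → (2.33473,-6.45256) → (2.33,-6.45)
v4: (4,-3) → rotate → (2.87836,-4.08840) → ×s → (3.46459,-4.92107) → (3.46,-4.92)
v5: (3,1.5) → rotate → (3.31655,0.50050) → ×s → (3.99202,0.60243) → (3.99,0.60)
v6: (1,4) → rotate → (2.18611,3.49585) → ×s → (2.63134,4.20783) → (2.63,4.21)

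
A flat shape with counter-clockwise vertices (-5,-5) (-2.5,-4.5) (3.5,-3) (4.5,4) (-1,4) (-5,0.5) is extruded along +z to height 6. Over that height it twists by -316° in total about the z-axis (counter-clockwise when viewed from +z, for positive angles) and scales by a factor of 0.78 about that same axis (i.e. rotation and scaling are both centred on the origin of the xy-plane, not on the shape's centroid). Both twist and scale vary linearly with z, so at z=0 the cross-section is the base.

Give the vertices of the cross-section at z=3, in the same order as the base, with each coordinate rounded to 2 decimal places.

Cross-section at z=3: (2.46,5.79) (0.56,4.55) (-3.89,1.31) (-2.38,-4.80) (2.16,-2.97) (4.29,1.25)

t = z/height = 3/6 = 0.5
s = 1 + (scale-1)·z/height = 1 + (0.78-1)·3/6 = 0.890000
θ = twist·z/height = -316°·3/6 = -158.0000° = -2.757620 rad
cos θ = -0.927184, sin θ = -0.374607 (intermediates below are computed at full precision and shown rounded to 5 d.p.)
v1: (-5,-5) → rotate → (2.76289,6.50895) → ×s → (2.45897,5.79297) → (2.46,5.79)
v2: (-2.5,-4.5) → rotate → (0.63223,5.10884) → ×s → (0.56268,4.54687) → (0.56,4.55)
v3: (3.5,-3) → rotate → (-4.36896,1.47043) → ×s → (-3.88838,1.30868) → (-3.89,1.31)
v4: (4.5,4) → rotate → (-2.67390,-5.39447) → ×s → (-2.37977,-4.80107) → (-2.38,-4.80)
v5: (-1,4) → rotate → (2.42561,-3.33413) → ×s → (2.15879,-2.96737) → (2.16,-2.97)
v6: (-5,0.5) → rotate → (4.82322,1.40944) → ×s → (4.29267,1.25440) → (4.29,1.25)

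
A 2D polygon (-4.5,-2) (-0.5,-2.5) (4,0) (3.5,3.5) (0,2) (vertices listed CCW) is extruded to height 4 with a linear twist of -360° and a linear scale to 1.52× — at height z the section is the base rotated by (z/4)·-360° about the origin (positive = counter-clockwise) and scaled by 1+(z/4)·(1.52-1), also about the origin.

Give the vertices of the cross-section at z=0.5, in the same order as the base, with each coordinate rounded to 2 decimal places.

t = z/height = 0.5/4 = 0.125
s = 1 + (scale-1)·z/height = 1 + (1.52-1)·0.5/4 = 1.065000
θ = twist·z/height = -360°·0.5/4 = -45.0000° = -0.785398 rad
cos θ = 0.707107, sin θ = -0.707107 (intermediates below are computed at full precision and shown rounded to 5 d.p.)
v1: (-4.5,-2) → rotate → (-4.59619,1.76777) → ×s → (-4.89495,1.88267) → (-4.89,1.88)
v2: (-0.5,-2.5) → rotate → (-2.12132,-1.41421) → ×s → (-2.25921,-1.50614) → (-2.26,-1.51)
v3: (4,0) → rotate → (2.82843,-2.82843) → ×s → (3.01227,-3.01227) → (3.01,-3.01)
v4: (3.5,3.5) → rotate → (4.94975,0.00000) → ×s → (5.27148,0.00000) → (5.27,0.00)
v5: (0,2) → rotate → (1.41421,1.41421) → ×s → (1.50614,1.50614) → (1.51,1.51)

Cross-section at z=0.5: (-4.89,1.88) (-2.26,-1.51) (3.01,-3.01) (5.27,0.00) (1.51,1.51)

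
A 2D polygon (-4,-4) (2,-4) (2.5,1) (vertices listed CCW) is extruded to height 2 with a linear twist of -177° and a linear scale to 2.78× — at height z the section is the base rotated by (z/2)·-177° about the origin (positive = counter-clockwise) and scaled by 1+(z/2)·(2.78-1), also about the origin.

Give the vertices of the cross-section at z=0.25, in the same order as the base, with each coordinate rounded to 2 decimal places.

Cross-section at z=0.25: (-6.37,-2.69) (0.42,-5.45) (3.29,-0.02)

t = z/height = 0.25/2 = 0.125
s = 1 + (scale-1)·z/height = 1 + (2.78-1)·0.25/2 = 1.222500
θ = twist·z/height = -177°·0.25/2 = -22.1250° = -0.386154 rad
cos θ = 0.926364, sin θ = -0.376629 (intermediates below are computed at full precision and shown rounded to 5 d.p.)
v1: (-4,-4) → rotate → (-5.21197,-2.19894) → ×s → (-6.37164,-2.68821) → (-6.37,-2.69)
v2: (2,-4) → rotate → (0.34621,-4.45871) → ×s → (0.42325,-5.45078) → (0.42,-5.45)
v3: (2.5,1) → rotate → (2.69254,-0.01521) → ×s → (3.29163,-0.01859) → (3.29,-0.02)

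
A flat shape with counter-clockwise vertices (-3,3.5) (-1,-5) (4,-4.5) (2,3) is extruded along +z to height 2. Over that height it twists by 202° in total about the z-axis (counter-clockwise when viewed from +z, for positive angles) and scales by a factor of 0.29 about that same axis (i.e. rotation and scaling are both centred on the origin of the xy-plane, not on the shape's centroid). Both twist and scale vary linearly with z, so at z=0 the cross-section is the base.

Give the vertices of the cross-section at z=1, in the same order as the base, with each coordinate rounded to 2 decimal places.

t = z/height = 1/2 = 0.5
s = 1 + (scale-1)·z/height = 1 + (0.29-1)·1/2 = 0.645000
θ = twist·z/height = 202°·1/2 = 101.0000° = 1.762783 rad
cos θ = -0.190809, sin θ = 0.981627 (intermediates below are computed at full precision and shown rounded to 5 d.p.)
v1: (-3,3.5) → rotate → (-2.86327,-3.61271) → ×s → (-1.84681,-2.33020) → (-1.85,-2.33)
v2: (-1,-5) → rotate → (5.09894,-0.02758) → ×s → (3.28882,-0.01779) → (3.29,-0.02)
v3: (4,-4.5) → rotate → (3.65409,4.78515) → ×s → (2.35689,3.08642) → (2.36,3.09)
v4: (2,3) → rotate → (-3.32650,1.39083) → ×s → (-2.14559,0.89708) → (-2.15,0.90)

Cross-section at z=1: (-1.85,-2.33) (3.29,-0.02) (2.36,3.09) (-2.15,0.90)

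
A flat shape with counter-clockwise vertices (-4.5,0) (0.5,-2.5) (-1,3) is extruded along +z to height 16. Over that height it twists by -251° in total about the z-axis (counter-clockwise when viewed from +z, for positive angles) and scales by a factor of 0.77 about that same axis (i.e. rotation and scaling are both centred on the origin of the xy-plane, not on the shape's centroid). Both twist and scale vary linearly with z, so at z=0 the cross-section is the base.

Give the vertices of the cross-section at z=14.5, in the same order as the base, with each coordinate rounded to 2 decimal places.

t = z/height = 14.5/16 = 0.90625
s = 1 + (scale-1)·z/height = 1 + (0.77-1)·14.5/16 = 0.791563
θ = twist·z/height = -251°·14.5/16 = -227.4688° = -3.970079 rad
cos θ = -0.675992, sin θ = 0.736909 (intermediates below are computed at full precision and shown rounded to 5 d.p.)
v1: (-4.5,0) → rotate → (3.04197,-3.31609) → ×s → (2.40791,-2.62489) → (2.41,-2.62)
v2: (0.5,-2.5) → rotate → (1.50428,2.05843) → ×s → (1.19073,1.62938) → (1.19,1.63)
v3: (-1,3) → rotate → (-1.53473,-2.76489) → ×s → (-1.21484,-2.18858) → (-1.21,-2.19)

Cross-section at z=14.5: (2.41,-2.62) (1.19,1.63) (-1.21,-2.19)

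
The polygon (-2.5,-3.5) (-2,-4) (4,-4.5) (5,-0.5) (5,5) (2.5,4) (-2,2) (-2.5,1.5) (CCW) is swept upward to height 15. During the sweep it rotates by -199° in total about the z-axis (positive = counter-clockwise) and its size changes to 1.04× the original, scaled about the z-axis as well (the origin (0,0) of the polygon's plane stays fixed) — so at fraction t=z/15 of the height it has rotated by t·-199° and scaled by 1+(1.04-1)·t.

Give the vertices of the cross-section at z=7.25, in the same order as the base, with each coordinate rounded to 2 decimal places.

Cross-section at z=7.25: (-3.27,2.92) (-3.83,2.47) (-5.00,-3.56) (-1.06,-5.01) (4.52,-5.62) (3.78,-2.97) (2.25,1.81) (1.79,2.37)

t = z/height = 7.25/15 = 0.483333
s = 1 + (scale-1)·z/height = 1 + (1.04-1)·7.25/15 = 1.019333
θ = twist·z/height = -199°·7.25/15 = -96.1833° = -1.678716 rad
cos θ = -0.107710, sin θ = -0.994182 (intermediates below are computed at full precision and shown rounded to 5 d.p.)
v1: (-2.5,-3.5) → rotate → (-3.21036,2.86244) → ×s → (-3.27243,2.91778) → (-3.27,2.92)
v2: (-2,-4) → rotate → (-3.76131,2.41921) → ×s → (-3.83403,2.46598) → (-3.83,2.47)
v3: (4,-4.5) → rotate → (-4.90466,-3.49203) → ×s → (-4.99948,-3.55955) → (-5.00,-3.56)
v4: (5,-0.5) → rotate → (-1.03564,-4.91706) → ×s → (-1.05566,-5.01212) → (-1.06,-5.01)
v5: (5,5) → rotate → (4.43236,-5.50946) → ×s → (4.51805,-5.61598) → (4.52,-5.62)
v6: (2.5,4) → rotate → (3.70745,-2.91630) → ×s → (3.77913,-2.97268) → (3.78,-2.97)
v7: (-2,2) → rotate → (2.20379,1.77294) → ×s → (2.24639,1.80722) → (2.25,1.81)
v8: (-2.5,1.5) → rotate → (1.76055,2.32389) → ×s → (1.79459,2.36882) → (1.79,2.37)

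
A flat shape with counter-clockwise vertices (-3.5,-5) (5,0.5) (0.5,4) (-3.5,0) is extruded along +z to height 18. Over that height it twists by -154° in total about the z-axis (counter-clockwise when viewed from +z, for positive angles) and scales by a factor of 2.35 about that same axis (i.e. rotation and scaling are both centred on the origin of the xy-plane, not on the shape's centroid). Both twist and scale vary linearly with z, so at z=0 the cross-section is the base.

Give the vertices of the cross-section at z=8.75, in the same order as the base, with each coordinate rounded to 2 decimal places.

t = z/height = 8.75/18 = 0.486111
s = 1 + (scale-1)·z/height = 1 + (2.35-1)·8.75/18 = 1.656250
θ = twist·z/height = -154°·8.75/18 = -74.8611° = -1.306573 rad
cos θ = 0.261160, sin θ = -0.965296 (intermediates below are computed at full precision and shown rounded to 5 d.p.)
v1: (-3.5,-5) → rotate → (-5.74054,2.07274) → ×s → (-9.50776,3.43297) → (-9.51,3.43)
v2: (5,0.5) → rotate → (1.78845,-4.69590) → ×s → (2.96211,-7.77758) → (2.96,-7.78)
v3: (0.5,4) → rotate → (3.99176,0.56199) → ×s → (6.61136,0.93080) → (6.61,0.93)
v4: (-3.5,0) → rotate → (-0.91406,3.37853) → ×s → (-1.51391,5.59570) → (-1.51,5.60)

Cross-section at z=8.75: (-9.51,3.43) (2.96,-7.78) (6.61,0.93) (-1.51,5.60)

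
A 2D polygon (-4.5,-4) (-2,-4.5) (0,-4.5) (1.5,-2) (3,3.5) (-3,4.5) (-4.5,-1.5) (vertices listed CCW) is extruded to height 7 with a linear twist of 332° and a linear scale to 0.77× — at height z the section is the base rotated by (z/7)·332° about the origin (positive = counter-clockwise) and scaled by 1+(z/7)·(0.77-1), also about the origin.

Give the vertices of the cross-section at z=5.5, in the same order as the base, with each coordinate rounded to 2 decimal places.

t = z/height = 5.5/7 = 0.785714
s = 1 + (scale-1)·z/height = 1 + (0.77-1)·5.5/7 = 0.819286
θ = twist·z/height = 332°·5.5/7 = 260.8571° = 4.552816 rad
cos θ = -0.158897, sin θ = -0.987295 (intermediates below are computed at full precision and shown rounded to 5 d.p.)
v1: (-4.5,-4) → rotate → (-3.23415,5.07841) → ×s → (-2.64969,4.16067) → (-2.65,4.16)
v2: (-2,-4.5) → rotate → (-4.12504,2.68963) → ×s → (-3.37958,2.20357) → (-3.38,2.20)
v3: (0,-4.5) → rotate → (-4.44283,0.71503) → ×s → (-3.63995,0.58582) → (-3.64,0.59)
v4: (1.5,-2) → rotate → (-2.21294,-1.16315) → ×s → (-1.81303,-0.95295) → (-1.81,-0.95)
v5: (3,3.5) → rotate → (2.97884,-3.51802) → ×s → (2.44052,-2.88227) → (2.44,-2.88)
v6: (-3,4.5) → rotate → (4.91952,2.24685) → ×s → (4.03049,1.84081) → (4.03,1.84)
v7: (-4.5,-1.5) → rotate → (-0.76591,4.68117) → ×s → (-0.62750,3.83522) → (-0.63,3.84)

Cross-section at z=5.5: (-2.65,4.16) (-3.38,2.20) (-3.64,0.59) (-1.81,-0.95) (2.44,-2.88) (4.03,1.84) (-0.63,3.84)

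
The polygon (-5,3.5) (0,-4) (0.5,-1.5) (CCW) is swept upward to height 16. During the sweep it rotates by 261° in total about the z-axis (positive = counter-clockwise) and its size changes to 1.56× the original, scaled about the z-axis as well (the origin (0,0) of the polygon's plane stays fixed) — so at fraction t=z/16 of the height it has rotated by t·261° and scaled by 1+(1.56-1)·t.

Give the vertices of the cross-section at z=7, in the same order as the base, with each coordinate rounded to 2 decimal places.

Cross-section at z=7: (-1.42,-7.46) (4.54,2.04) (1.45,1.33)

t = z/height = 7/16 = 0.4375
s = 1 + (scale-1)·z/height = 1 + (1.56-1)·7/16 = 1.245000
θ = twist·z/height = 261°·7/16 = 114.1875° = 1.992948 rad
cos θ = -0.409724, sin θ = 0.912210 (intermediates below are computed at full precision and shown rounded to 5 d.p.)
v1: (-5,3.5) → rotate → (-1.14411,-5.99508) → ×s → (-1.42442,-7.46388) → (-1.42,-7.46)
v2: (0,-4) → rotate → (3.64884,1.63890) → ×s → (4.54280,2.04043) → (4.54,2.04)
v3: (0.5,-1.5) → rotate → (1.16345,1.07069) → ×s → (1.44850,1.33301) → (1.45,1.33)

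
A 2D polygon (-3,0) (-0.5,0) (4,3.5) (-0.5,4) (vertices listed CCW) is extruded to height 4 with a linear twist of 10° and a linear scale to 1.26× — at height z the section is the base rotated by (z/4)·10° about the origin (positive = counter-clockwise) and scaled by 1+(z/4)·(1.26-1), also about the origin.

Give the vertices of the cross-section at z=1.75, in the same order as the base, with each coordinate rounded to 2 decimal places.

Cross-section at z=1.75: (-3.33,-0.25) (-0.56,-0.04) (4.14,4.23) (-0.90,4.40)

t = z/height = 1.75/4 = 0.4375
s = 1 + (scale-1)·z/height = 1 + (1.26-1)·1.75/4 = 1.113750
θ = twist·z/height = 10°·1.75/4 = 4.3750° = 0.076358 rad
cos θ = 0.997086, sin θ = 0.076284 (intermediates below are computed at full precision and shown rounded to 5 d.p.)
v1: (-3,0) → rotate → (-2.99126,-0.22885) → ×s → (-3.33151,-0.25488) → (-3.33,-0.25)
v2: (-0.5,0) → rotate → (-0.49854,-0.03814) → ×s → (-0.55525,-0.04248) → (-0.56,-0.04)
v3: (4,3.5) → rotate → (3.72135,3.79494) → ×s → (4.14465,4.22661) → (4.14,4.23)
v4: (-0.5,4) → rotate → (-0.80368,3.95020) → ×s → (-0.89510,4.39954) → (-0.90,4.40)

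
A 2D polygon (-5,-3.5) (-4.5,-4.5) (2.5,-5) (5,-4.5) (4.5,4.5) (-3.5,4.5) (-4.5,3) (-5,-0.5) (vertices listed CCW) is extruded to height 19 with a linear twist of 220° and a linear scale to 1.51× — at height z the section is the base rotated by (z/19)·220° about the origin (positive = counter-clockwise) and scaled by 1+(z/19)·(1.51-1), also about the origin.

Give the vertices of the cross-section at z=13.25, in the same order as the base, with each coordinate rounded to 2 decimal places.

Cross-section at z=13.25: (8.18,1.21) (8.19,2.73) (0.00,7.58) (-3.33,8.49) (-8.19,-2.73) (1.51,-7.58) (3.64,-6.37) (6.37,-2.43)

t = z/height = 13.25/19 = 0.697368
s = 1 + (scale-1)·z/height = 1 + (1.51-1)·13.25/19 = 1.355658
θ = twist·z/height = 220°·13.25/19 = 153.4211° = 2.677703 rad
cos θ = -0.894319, sin θ = 0.447431 (intermediates below are computed at full precision and shown rounded to 5 d.p.)
v1: (-5,-3.5) → rotate → (6.03760,0.89296) → ×s → (8.18492,1.21055) → (8.18,1.21)
v2: (-4.5,-4.5) → rotate → (6.03787,2.01100) → ×s → (8.18529,2.72622) → (8.19,2.73)
v3: (2.5,-5) → rotate → (0.00136,5.59017) → ×s → (0.00184,7.57836) → (0.00,7.58)
v4: (5,-4.5) → rotate → (-2.45816,6.26159) → ×s → (-3.33242,8.48857) → (-3.33,8.49)
v5: (4.5,4.5) → rotate → (-6.03787,-2.01100) → ×s → (-8.18529,-2.72622) → (-8.19,-2.73)
v6: (-3.5,4.5) → rotate → (1.11668,-5.59044) → ×s → (1.51383,-7.57873) → (1.51,-7.58)
v7: (-4.5,3) → rotate → (2.68214,-4.69639) → ×s → (3.63607,-6.36670) → (3.64,-6.37)
v8: (-5,-0.5) → rotate → (4.69531,-1.78999) → ×s → (6.36523,-2.42662) → (6.37,-2.43)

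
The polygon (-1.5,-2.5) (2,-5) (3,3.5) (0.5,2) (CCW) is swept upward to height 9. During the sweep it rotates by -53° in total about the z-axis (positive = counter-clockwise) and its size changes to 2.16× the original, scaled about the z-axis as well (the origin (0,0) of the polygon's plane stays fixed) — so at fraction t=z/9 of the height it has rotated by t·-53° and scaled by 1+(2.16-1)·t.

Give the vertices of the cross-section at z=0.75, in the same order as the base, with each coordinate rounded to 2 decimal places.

Cross-section at z=0.75: (-1.85,-2.61) (1.76,-5.64) (3.58,3.57) (0.72,2.14)

t = z/height = 0.75/9 = 0.0833333
s = 1 + (scale-1)·z/height = 1 + (2.16-1)·0.75/9 = 1.096667
θ = twist·z/height = -53°·0.75/9 = -4.4167° = -0.077085 rad
cos θ = 0.997030, sin θ = -0.077009 (intermediates below are computed at full precision and shown rounded to 5 d.p.)
v1: (-1.5,-2.5) → rotate → (-1.68807,-2.37706) → ×s → (-1.85125,-2.60685) → (-1.85,-2.61)
v2: (2,-5) → rotate → (1.60902,-5.13917) → ×s → (1.76455,-5.63596) → (1.76,-5.64)
v3: (3,3.5) → rotate → (3.26062,3.25858) → ×s → (3.57582,3.57358) → (3.58,3.57)
v4: (0.5,2) → rotate → (0.65253,1.95556) → ×s → (0.71561,2.14459) → (0.72,2.14)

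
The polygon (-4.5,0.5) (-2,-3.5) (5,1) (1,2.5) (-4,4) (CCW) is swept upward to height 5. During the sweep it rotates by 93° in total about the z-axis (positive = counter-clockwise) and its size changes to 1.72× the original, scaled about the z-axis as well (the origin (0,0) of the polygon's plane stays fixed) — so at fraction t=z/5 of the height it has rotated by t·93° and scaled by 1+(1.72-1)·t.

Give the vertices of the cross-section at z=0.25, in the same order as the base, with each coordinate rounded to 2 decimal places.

Cross-section at z=0.25: (-4.69,0.14) (-1.77,-3.78) (5.08,1.45) (0.82,2.67) (-4.47,3.79)

t = z/height = 0.25/5 = 0.05
s = 1 + (scale-1)·z/height = 1 + (1.72-1)·0.25/5 = 1.036000
θ = twist·z/height = 93°·0.25/5 = 4.6500° = 0.081158 rad
cos θ = 0.996709, sin θ = 0.081069 (intermediates below are computed at full precision and shown rounded to 5 d.p.)
v1: (-4.5,0.5) → rotate → (-4.52572,0.13354) → ×s → (-4.68865,0.13835) → (-4.69,0.14)
v2: (-2,-3.5) → rotate → (-1.70968,-3.65062) → ×s → (-1.77122,-3.78204) → (-1.77,-3.78)
v3: (5,1) → rotate → (4.90247,1.40205) → ×s → (5.07896,1.45253) → (5.08,1.45)
v4: (1,2.5) → rotate → (0.79404,2.57284) → ×s → (0.82262,2.66546) → (0.82,2.67)
v5: (-4,4) → rotate → (-4.31111,3.66256) → ×s → (-4.46631,3.79441) → (-4.47,3.79)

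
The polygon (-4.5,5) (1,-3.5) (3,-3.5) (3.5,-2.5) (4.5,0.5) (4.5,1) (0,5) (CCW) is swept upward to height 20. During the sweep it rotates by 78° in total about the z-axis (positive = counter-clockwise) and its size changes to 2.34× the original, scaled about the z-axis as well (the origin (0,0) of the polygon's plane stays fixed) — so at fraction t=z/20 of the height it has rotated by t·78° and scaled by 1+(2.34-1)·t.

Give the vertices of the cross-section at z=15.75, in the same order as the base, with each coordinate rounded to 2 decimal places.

Cross-section at z=15.75: (-13.45,-3.21) (7.30,-1.64) (9.27,1.97) (7.95,3.86) (3.52,8.61) (2.62,9.11) (-9.02,4.92)

t = z/height = 15.75/20 = 0.7875
s = 1 + (scale-1)·z/height = 1 + (2.34-1)·15.75/20 = 2.055250
θ = twist·z/height = 78°·15.75/20 = 61.4250° = 1.072068 rad
cos θ = 0.478309, sin θ = 0.878192 (intermediates below are computed at full precision and shown rounded to 5 d.p.)
v1: (-4.5,5) → rotate → (-6.54335,-1.56032) → ×s → (-13.44822,-3.20685) → (-13.45,-3.21)
v2: (1,-3.5) → rotate → (3.55198,-0.79589) → ×s → (7.30021,-1.63575) → (7.30,-1.64)
v3: (3,-3.5) → rotate → (4.50860,0.96049) → ×s → (9.26629,1.97406) → (9.27,1.97)
v4: (3.5,-2.5) → rotate → (3.86956,1.87790) → ×s → (7.95291,3.85955) → (7.95,3.86)
v5: (4.5,0.5) → rotate → (1.71329,4.19102) → ×s → (3.52125,8.61359) → (3.52,8.61)
v6: (4.5,1) → rotate → (1.27420,4.43017) → ×s → (2.61879,9.10511) → (2.62,9.11)
v7: (0,5) → rotate → (-4.39096,2.39154) → ×s → (-9.02452,4.91522) → (-9.02,4.92)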